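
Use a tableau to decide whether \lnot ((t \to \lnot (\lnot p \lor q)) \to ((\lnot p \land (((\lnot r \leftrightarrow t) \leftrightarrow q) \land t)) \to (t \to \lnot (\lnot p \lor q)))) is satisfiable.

Unsatisfiable

Initial set: {\lnot ((t \to \lnot (\lnot p \lor q)) \to ((\lnot p \land (((\lnot r \leftrightarrow t) \leftrightarrow q) \land t)) \to (t \to \lnot (\lnot p \lor q))))}.
\lnot ((t \to \lnot (\lnot p \lor q)) \to ((\lnot p \land (((\lnot r \leftrightarrow t) \leftrightarrow q) \land t)) \to (t \to \lnot (\lnot p \lor q)))): α-rule — add (t \to \lnot (\lnot p \lor q)), \lnot ((\lnot p \land (((\lnot r \leftrightarrow t) \leftrightarrow q) \land t)) \to (t \to \lnot (\lnot p \lor q))).
\lnot ((\lnot p \land (((\lnot r \leftrightarrow t) \leftrightarrow q) \land t)) \to (t \to \lnot (\lnot p \lor q))): α-rule — add (\lnot p \land (((\lnot r \leftrightarrow t) \leftrightarrow q) \land t)), \lnot (t \to \lnot (\lnot p \lor q)).
(\lnot p \land (((\lnot r \leftrightarrow t) \leftrightarrow q) \land t)): α-rule — add \lnot p, (((\lnot r \leftrightarrow t) \leftrightarrow q) \land t).
\lnot (t \to \lnot (\lnot p \lor q)): α-rule — add t, \lnot \lnot (\lnot p \lor q).
(((\lnot r \leftrightarrow t) \leftrightarrow q) \land t): α-rule — add ((\lnot r \leftrightarrow t) \leftrightarrow q), t.
(t \to \lnot (\lnot p \lor q)): β-rule — branch into \lnot t  //  \lnot (\lnot p \lor q).
  branch 1 (add \lnot t):
    × closes — contains both t and \lnot t.
  branch 2 (add \lnot (\lnot p \lor q)):
    \lnot (\lnot p \lor q): α-rule — add \lnot \lnot p, \lnot q.
    × closes — contains both p and \lnot p.
All 2 branches close.
Every branch closed; the formula is unsatisfiable.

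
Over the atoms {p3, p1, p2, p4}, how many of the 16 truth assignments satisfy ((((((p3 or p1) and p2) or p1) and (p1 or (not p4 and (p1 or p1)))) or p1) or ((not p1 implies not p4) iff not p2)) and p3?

6

Initial set: {T (((((((p3 or p1) and p2) or p1) and (p1 or (not p4 and (p1 or p1)))) or p1) or ((not p1 implies not p4) iff not p2)) and p3)}.
T (((((((p3 or p1) and p2) or p1) and (p1 or (not p4 and (p1 or p1)))) or p1) or ((not p1 implies not p4) iff not p2)) and p3): α-rule — add T ((((((p3 or p1) and p2) or p1) and (p1 or (not p4 and (p1 or p1)))) or p1) or ((not p1 implies not p4) iff not p2)), T p3.
T ((((((p3 or p1) and p2) or p1) and (p1 or (not p4 and (p1 or p1)))) or p1) or ((not p1 implies not p4) iff not p2)): β-rule — branch into T (((((p3 or p1) and p2) or p1) and (p1 or (not p4 and (p1 or p1)))) or p1)  //  T ((not p1 implies not p4) iff not p2).
  branch 1 (add T (((((p3 or p1) and p2) or p1) and (p1 or (not p4 and (p1 or p1)))) or p1)):
    T (((((p3 or p1) and p2) or p1) and (p1 or (not p4 and (p1 or p1)))) or p1): β-rule — branch into T ((((p3 or p1) and p2) or p1) and (p1 or (not p4 and (p1 or p1))))  //  T p1.
      branch 1.1 (add T ((((p3 or p1) and p2) or p1) and (p1 or (not p4 and (p1 or p1))))):
        T ((((p3 or p1) and p2) or p1) and (p1 or (not p4 and (p1 or p1)))): α-rule — add T (((p3 or p1) and p2) or p1), T (p1 or (not p4 and (p1 or p1))).
        T (((p3 or p1) and p2) or p1): β-rule — branch into T ((p3 or p1) and p2)  //  T p1.
          branch 1.1.1 (add T ((p3 or p1) and p2)):
            T ((p3 or p1) and p2): α-rule — add T (p3 or p1), T p2.
            T (p1 or (not p4 and (p1 or p1))): β-rule — branch into T p1  //  T (not p4 and (p1 or p1)).
              branch 1.1.1.1 (add T p1):
                T (p3 or p1): β-rule — branch into T p3  //  T p1.
                  branch 1.1.1.1.1 (add T p3):
                    ○ open, literals {p1=T, p2=T, p3=T}.
                  branch 1.1.1.1.2 (add T p1):
                    ○ open, literals {p1=T, p2=T, p3=T}.
              branch 1.1.1.2 (add T (not p4 and (p1 or p1))):
                T (not p4 and (p1 or p1)): α-rule — add T not p4, T (p1 or p1).
                T (p3 or p1): β-rule — branch into T p3  //  T p1.
                  branch 1.1.1.2.1 (add T p3):
                    T (p1 or p1): β-rule — branch into T p1  //  T p1.
                      branch 1.1.1.2.1.1 (add T p1):
                        ○ open, literals {p1=T, p2=T, p3=T, p4=F}.
                      branch 1.1.1.2.1.2 (add T p1):
                        ○ open, literals {p1=T, p2=T, p3=T, p4=F}.
                  branch 1.1.1.2.2 (add T p1):
                    T (p1 or p1): β-rule — branch into T p1  //  T p1.
                      branch 1.1.1.2.2.1 (add T p1):
                        ○ open, literals {p1=T, p2=T, p3=T, p4=F}.
                      branch 1.1.1.2.2.2 (add T p1):
                        ○ open, literals {p1=T, p2=T, p3=T, p4=F}.
          branch 1.1.2 (add T p1):
            T (p1 or (not p4 and (p1 or p1))): β-rule — branch into T p1  //  T (not p4 and (p1 or p1)).
              branch 1.1.2.1 (add T p1):
                ○ open, literals {p1=T, p3=T}.
              branch 1.1.2.2 (add T (not p4 and (p1 or p1))):
                T (not p4 and (p1 or p1)): α-rule — add T not p4, T (p1 or p1).
                T (p1 or p1): β-rule — branch into T p1  //  T p1.
                  branch 1.1.2.2.1 (add T p1):
                    ○ open, literals {p1=T, p3=T, p4=F}.
                  branch 1.1.2.2.2 (add T p1):
                    ○ open, literals {p1=T, p3=T, p4=F}.
      branch 1.2 (add T p1):
        ○ open, literals {p1=T, p3=T}.
  branch 2 (add T ((not p1 implies not p4) iff not p2)):
    T ((not p1 implies not p4) iff not p2): β-rule — branch into T (not p1 implies not p4), T not p2  //  F (not p1 implies not p4), F not p2.
      branch 2.1 (add T (not p1 implies not p4), T not p2):
        T (not p1 implies not p4): β-rule — branch into F not p1  //  T not p4.
          branch 2.1.1 (add F not p1):
            ○ open, literals {p1=T, p2=F, p3=T}.
          branch 2.1.2 (add T not p4):
            ○ open, literals {p2=F, p3=T, p4=F}.
      branch 2.2 (add F (not p1 implies not p4), F not p2):
        F (not p1 implies not p4): α-rule — add T not p1, F not p4.
        ○ open, literals {p1=F, p2=T, p3=T, p4=T}.
0 branches closed, 13 open.
Each open branch fixes some atoms; the unmentioned ones are free. Counting distinct full assignments: branch {p1=T, p2=T, p3=T} (p4) contributes 2 new; branch {p1=T, p2=T, p3=T} (p4) contributes 0 new; branch {p1=T, p2=T, p3=T, p4=F} (none free) contributes 0 new; branch {p1=T, p2=T, p3=T, p4=F} (none free) contributes 0 new; branch {p1=T, p2=T, p3=T, p4=F} (none free) contributes 0 new; branch {p1=T, p2=T, p3=T, p4=F} (none free) contributes 0 new; branch {p1=T, p3=T} (p2, p4) contributes 2 new; branch {p1=T, p3=T, p4=F} (p2) contributes 0 new; branch {p1=T, p3=T, p4=F} (p2) contributes 0 new; branch {p1=T, p3=T} (p2, p4) contributes 0 new; branch {p1=T, p2=F, p3=T} (p4) contributes 0 new; branch {p2=F, p3=T, p4=F} (p1) contributes 1 new; branch {p1=F, p2=T, p3=T, p4=T} (none free) contributes 1 new. Total: 6.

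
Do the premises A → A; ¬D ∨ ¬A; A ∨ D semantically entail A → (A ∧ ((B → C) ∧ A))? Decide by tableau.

No

Initial set: {(A → A); (¬D ∨ ¬A); (A ∨ D); ¬(A → (A ∧ ((B → C) ∧ A)))}.
¬(A → (A ∧ ((B → C) ∧ A))): α-rule — add A, ¬(A ∧ ((B → C) ∧ A)).
(A → A): β-rule — branch into ¬A  //  A.
  branch 1 (add ¬A):
    × closes — contains both A and ¬A.
  branch 2 (add A):
    (¬D ∨ ¬A): β-rule — branch into ¬D  //  ¬A.
      branch 2.1 (add ¬D):
        (A ∨ D): β-rule — branch into A  //  D.
          branch 2.1.1 (add A):
            ¬(A ∧ ((B → C) ∧ A)): β-rule — branch into ¬A  //  ¬((B → C) ∧ A).
              branch 2.1.1.1 (add ¬A):
                × closes — contains both A and ¬A.
              branch 2.1.1.2 (add ¬((B → C) ∧ A)):
                ¬((B → C) ∧ A): β-rule — branch into ¬(B → C)  //  ¬A.
                  branch 2.1.1.2.1 (add ¬(B → C)):
                    ¬(B → C): α-rule — add B, ¬C.
                    ○ open, literals {A=1, B=1, C=0, D=0}.
                  branch 2.1.1.2.2 (add ¬A):
                    × closes — contains both A and ¬A.
          branch 2.1.2 (add D):
            × closes — contains both D and ¬D.
      branch 2.2 (add ¬A):
        × closes — contains both A and ¬A.
5 branches closed, 1 open.
An open branch gives a countermodel: A=1, B=1, C=0, D=0 (unmentioned atoms arbitrary); the premises hold there but the conclusion fails.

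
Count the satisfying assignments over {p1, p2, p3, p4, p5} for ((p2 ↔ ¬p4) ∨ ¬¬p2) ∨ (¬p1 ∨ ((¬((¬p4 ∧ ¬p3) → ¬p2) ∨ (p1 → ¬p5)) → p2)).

30

Initial set: {(((p2 ↔ ¬p4) ∨ ¬¬p2) ∨ (¬p1 ∨ ((¬((¬p4 ∧ ¬p3) → ¬p2) ∨ (p1 → ¬p5)) → p2)))}.
(((p2 ↔ ¬p4) ∨ ¬¬p2) ∨ (¬p1 ∨ ((¬((¬p4 ∧ ¬p3) → ¬p2) ∨ (p1 → ¬p5)) → p2))): β-rule — branch into ((p2 ↔ ¬p4) ∨ ¬¬p2)  //  (¬p1 ∨ ((¬((¬p4 ∧ ¬p3) → ¬p2) ∨ (p1 → ¬p5)) → p2)).
  branch 1 (add ((p2 ↔ ¬p4) ∨ ¬¬p2)):
    ((p2 ↔ ¬p4) ∨ ¬¬p2): β-rule — branch into (p2 ↔ ¬p4)  //  ¬¬p2.
      branch 1.1 (add (p2 ↔ ¬p4)):
        (p2 ↔ ¬p4): β-rule — branch into p2, ¬p4  //  ¬p2, ¬¬p4.
          branch 1.1.1 (add p2, ¬p4):
            ○ open, literals {p2=1, p4=0}.
          branch 1.1.2 (add ¬p2, ¬¬p4):
            ○ open, literals {p2=0, p4=1}.
      branch 1.2 (add ¬¬p2):
        ¬¬p2: drop double negation, giving p2.
        ○ open, literals {p2=1}.
  branch 2 (add (¬p1 ∨ ((¬((¬p4 ∧ ¬p3) → ¬p2) ∨ (p1 → ¬p5)) → p2))):
    (¬p1 ∨ ((¬((¬p4 ∧ ¬p3) → ¬p2) ∨ (p1 → ¬p5)) → p2)): β-rule — branch into ¬p1  //  ((¬((¬p4 ∧ ¬p3) → ¬p2) ∨ (p1 → ¬p5)) → p2).
      branch 2.1 (add ¬p1):
        ○ open, literals {p1=0}.
      branch 2.2 (add ((¬((¬p4 ∧ ¬p3) → ¬p2) ∨ (p1 → ¬p5)) → p2)):
        ((¬((¬p4 ∧ ¬p3) → ¬p2) ∨ (p1 → ¬p5)) → p2): β-rule — branch into ¬(¬((¬p4 ∧ ¬p3) → ¬p2) ∨ (p1 → ¬p5))  //  p2.
          branch 2.2.1 (add ¬(¬((¬p4 ∧ ¬p3) → ¬p2) ∨ (p1 → ¬p5))):
            ¬(¬((¬p4 ∧ ¬p3) → ¬p2) ∨ (p1 → ¬p5)): α-rule — add ¬¬((¬p4 ∧ ¬p3) → ¬p2), ¬(p1 → ¬p5).
            ¬(p1 → ¬p5): α-rule — add p1, ¬¬p5.
            ¬¬((¬p4 ∧ ¬p3) → ¬p2): β-rule — branch into ¬(¬p4 ∧ ¬p3)  //  ¬p2.
              branch 2.2.1.1 (add ¬(¬p4 ∧ ¬p3)):
                ¬(¬p4 ∧ ¬p3): β-rule — branch into ¬¬p4  //  ¬¬p3.
                  branch 2.2.1.1.1 (add ¬¬p4):
                    ○ open, literals {p1=1, p4=1, p5=1}.
                  branch 2.2.1.1.2 (add ¬¬p3):
                    ○ open, literals {p1=1, p3=1, p5=1}.
              branch 2.2.1.2 (add ¬p2):
                ○ open, literals {p1=1, p2=0, p5=1}.
          branch 2.2.2 (add p2):
            ○ open, literals {p2=1}.
0 branches closed, 8 open.
Each open branch fixes some atoms; the unmentioned ones are free. Counting distinct full assignments: branch {p2=1, p4=0} (p1, p3, p5) contributes 8 new; branch {p2=0, p4=1} (p1, p3, p5) contributes 8 new; branch {p2=1} (p1, p3, p4, p5) contributes 8 new; branch {p1=0} (p2, p3, p4, p5) contributes 4 new; branch {p1=1, p4=1, p5=1} (p2, p3) contributes 0 new; branch {p1=1, p3=1, p5=1} (p2, p4) contributes 1 new; branch {p1=1, p2=0, p5=1} (p3, p4) contributes 1 new; branch {p2=1} (p1, p3, p4, p5) contributes 0 new. Total: 30.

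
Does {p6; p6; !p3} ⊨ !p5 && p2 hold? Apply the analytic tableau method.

No

Initial set: {p6; p6; !p3; !(!p5 && p2)}.
!(!p5 && p2): β-rule — branch into !!p5  //  !p2.
  branch 1 (add !!p5):
    ○ open, literals {p3=F, p5=T, p6=T}.
  branch 2 (add !p2):
    ○ open, literals {p2=F, p3=F, p6=T}.
0 branches closed, 2 open.
An open branch gives a countermodel: p3=F, p5=T, p6=T (unmentioned atoms arbitrary); the premises hold there but the conclusion fails.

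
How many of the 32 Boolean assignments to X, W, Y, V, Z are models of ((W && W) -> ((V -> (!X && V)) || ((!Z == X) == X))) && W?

14

Initial set: {(((W && W) -> ((V -> (!X && V)) || ((!Z == X) == X))) && W)}.
(((W && W) -> ((V -> (!X && V)) || ((!Z == X) == X))) && W): α-rule — add ((W && W) -> ((V -> (!X && V)) || ((!Z == X) == X))), W.
((W && W) -> ((V -> (!X && V)) || ((!Z == X) == X))): β-rule — branch into !(W && W)  //  ((V -> (!X && V)) || ((!Z == X) == X)).
  branch 1 (add !(W && W)):
    !(W && W): β-rule — branch into !W  //  !W.
      branch 1.1 (add !W):
        × closes — contains both W and !W.
      branch 1.2 (add !W):
        × closes — contains both W and !W.
  branch 2 (add ((V -> (!X && V)) || ((!Z == X) == X))):
    ((V -> (!X && V)) || ((!Z == X) == X)): β-rule — branch into (V -> (!X && V))  //  ((!Z == X) == X).
      branch 2.1 (add (V -> (!X && V))):
        (V -> (!X && V)): β-rule — branch into !V  //  (!X && V).
          branch 2.1.1 (add !V):
            ○ open, literals {V=false, W=true}.
          branch 2.1.2 (add (!X && V)):
            (!X && V): α-rule — add !X, V.
            ○ open, literals {V=true, W=true, X=false}.
      branch 2.2 (add ((!Z == X) == X)):
        ((!Z == X) == X): β-rule — branch into (!Z == X), X  //  !(!Z == X), !X.
          branch 2.2.1 (add (!Z == X), X):
            (!Z == X): β-rule — branch into !Z, X  //  !!Z, !X.
              branch 2.2.1.1 (add !Z, X):
                ○ open, literals {W=true, X=true, Z=false}.
              branch 2.2.1.2 (add !!Z, !X):
                × closes — contains both X and !X.
          branch 2.2.2 (add !(!Z == X), !X):
            !(!Z == X): β-rule — branch into !Z, !X  //  !!Z, X.
              branch 2.2.2.1 (add !Z, !X):
                ○ open, literals {W=true, X=false, Z=false}.
              branch 2.2.2.2 (add !!Z, X):
                × closes — contains both X and !X.
4 branches closed, 4 open.
Each open branch fixes some atoms; the unmentioned ones are free. Counting distinct full assignments: branch {V=false, W=true} (X, Y, Z) contributes 8 new; branch {V=true, W=true, X=false} (Y, Z) contributes 4 new; branch {W=true, X=true, Z=false} (Y, V) contributes 2 new; branch {W=true, X=false, Z=false} (Y, V) contributes 0 new. Total: 14.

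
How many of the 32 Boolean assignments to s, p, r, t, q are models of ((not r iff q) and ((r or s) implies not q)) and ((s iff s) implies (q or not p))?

8

Initial set: {(((not r iff q) and ((r or s) implies not q)) and ((s iff s) implies (q or not p)))}.
(((not r iff q) and ((r or s) implies not q)) and ((s iff s) implies (q or not p))): α-rule — add ((not r iff q) and ((r or s) implies not q)), ((s iff s) implies (q or not p)).
((not r iff q) and ((r or s) implies not q)): α-rule — add (not r iff q), ((r or s) implies not q).
((s iff s) implies (q or not p)): β-rule — branch into not (s iff s)  //  (q or not p).
  branch 1 (add not (s iff s)):
    (not r iff q): β-rule — branch into not r, q  //  not not r, not q.
      branch 1.1 (add not r, q):
        ((r or s) implies not q): β-rule — branch into not (r or s)  //  not q.
          branch 1.1.1 (add not (r or s)):
            not (r or s): α-rule — add not r, not s.
            not (s iff s): β-rule — branch into s, not s  //  not s, s.
              branch 1.1.1.1 (add s, not s):
                × closes — contains both s and not s.
              branch 1.1.1.2 (add not s, s):
                × closes — contains both s and not s.
          branch 1.1.2 (add not q):
            × closes — contains both q and not q.
      branch 1.2 (add not not r, not q):
        ((r or s) implies not q): β-rule — branch into not (r or s)  //  not q.
          branch 1.2.1 (add not (r or s)):
            not (r or s): α-rule — add not r, not s.
            × closes — contains both r and not r.
          branch 1.2.2 (add not q):
            not (s iff s): β-rule — branch into s, not s  //  not s, s.
              branch 1.2.2.1 (add s, not s):
                × closes — contains both s and not s.
              branch 1.2.2.2 (add not s, s):
                × closes — contains both s and not s.
  branch 2 (add (q or not p)):
    (not r iff q): β-rule — branch into not r, q  //  not not r, not q.
      branch 2.1 (add not r, q):
        ((r or s) implies not q): β-rule — branch into not (r or s)  //  not q.
          branch 2.1.1 (add not (r or s)):
            not (r or s): α-rule — add not r, not s.
            (q or not p): β-rule — branch into q  //  not p.
              branch 2.1.1.1 (add q):
                ○ open, literals {q=true, r=false, s=false}.
              branch 2.1.1.2 (add not p):
                ○ open, literals {p=false, q=true, r=false, s=false}.
          branch 2.1.2 (add not q):
            × closes — contains both q and not q.
      branch 2.2 (add not not r, not q):
        ((r or s) implies not q): β-rule — branch into not (r or s)  //  not q.
          branch 2.2.1 (add not (r or s)):
            not (r or s): α-rule — add not r, not s.
            × closes — contains both r and not r.
          branch 2.2.2 (add not q):
            (q or not p): β-rule — branch into q  //  not p.
              branch 2.2.2.1 (add q):
                × closes — contains both q and not q.
              branch 2.2.2.2 (add not p):
                ○ open, literals {p=false, q=false, r=true}.
9 branches closed, 3 open.
Each open branch fixes some atoms; the unmentioned ones are free. Counting distinct full assignments: branch {q=true, r=false, s=false} (p, t) contributes 4 new; branch {p=false, q=true, r=false, s=false} (t) contributes 0 new; branch {p=false, q=false, r=true} (s, t) contributes 4 new. Total: 8.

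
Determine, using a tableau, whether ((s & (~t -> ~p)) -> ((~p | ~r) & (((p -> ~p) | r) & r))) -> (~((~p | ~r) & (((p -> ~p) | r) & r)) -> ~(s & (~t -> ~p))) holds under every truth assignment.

Assume the negation and expand:
Initial set: {~(((s & (~t -> ~p)) -> ((~p | ~r) & (((p -> ~p) | r) & r))) -> (~((~p | ~r) & (((p -> ~p) | r) & r)) -> ~(s & (~t -> ~p))))}.
~(((s & (~t -> ~p)) -> ((~p | ~r) & (((p -> ~p) | r) & r))) -> (~((~p | ~r) & (((p -> ~p) | r) & r)) -> ~(s & (~t -> ~p)))): α-rule — add ((s & (~t -> ~p)) -> ((~p | ~r) & (((p -> ~p) | r) & r))), ~(~((~p | ~r) & (((p -> ~p) | r) & r)) -> ~(s & (~t -> ~p))).
~(~((~p | ~r) & (((p -> ~p) | r) & r)) -> ~(s & (~t -> ~p))): α-rule — add ~((~p | ~r) & (((p -> ~p) | r) & r)), ~~(s & (~t -> ~p)).
~~(s & (~t -> ~p)): α-rule — add s, (~t -> ~p).
((s & (~t -> ~p)) -> ((~p | ~r) & (((p -> ~p) | r) & r))): β-rule — branch into ~(s & (~t -> ~p))  //  ((~p | ~r) & (((p -> ~p) | r) & r)).
  branch 1 (add ~(s & (~t -> ~p))):
    ~((~p | ~r) & (((p -> ~p) | r) & r)): β-rule — branch into ~(~p | ~r)  //  ~(((p -> ~p) | r) & r).
      branch 1.1 (add ~(~p | ~r)):
        ~(~p | ~r): α-rule — add ~~p, ~~r.
        (~t -> ~p): β-rule — branch into ~~t  //  ~p.
          branch 1.1.1 (add ~~t):
            ~(s & (~t -> ~p)): β-rule — branch into ~s  //  ~(~t -> ~p).
              branch 1.1.1.1 (add ~s):
                × closes — contains both s and ~s.
              branch 1.1.1.2 (add ~(~t -> ~p)):
                ~(~t -> ~p): α-rule — add ~t, ~~p.
                × closes — contains both t and ~t.
          branch 1.1.2 (add ~p):
            × closes — contains both p and ~p.
      branch 1.2 (add ~(((p -> ~p) | r) & r)):
        (~t -> ~p): β-rule — branch into ~~t  //  ~p.
          branch 1.2.1 (add ~~t):
            ~(s & (~t -> ~p)): β-rule — branch into ~s  //  ~(~t -> ~p).
              branch 1.2.1.1 (add ~s):
                × closes — contains both s and ~s.
              branch 1.2.1.2 (add ~(~t -> ~p)):
                ~(~t -> ~p): α-rule — add ~t, ~~p.
                × closes — contains both t and ~t.
          branch 1.2.2 (add ~p):
            ~(s & (~t -> ~p)): β-rule — branch into ~s  //  ~(~t -> ~p).
              branch 1.2.2.1 (add ~s):
                × closes — contains both s and ~s.
              branch 1.2.2.2 (add ~(~t -> ~p)):
                ~(~t -> ~p): α-rule — add ~t, ~~p.
                × closes — contains both p and ~p.
  branch 2 (add ((~p | ~r) & (((p -> ~p) | r) & r))):
    ((~p | ~r) & (((p -> ~p) | r) & r)): α-rule — add (~p | ~r), (((p -> ~p) | r) & r).
    (((p -> ~p) | r) & r): α-rule — add ((p -> ~p) | r), r.
    ~((~p | ~r) & (((p -> ~p) | r) & r)): β-rule — branch into ~(~p | ~r)  //  ~(((p -> ~p) | r) & r).
      branch 2.1 (add ~(~p | ~r)):
        ~(~p | ~r): α-rule — add ~~p, ~~r.
        (~t -> ~p): β-rule — branch into ~~t  //  ~p.
          branch 2.1.1 (add ~~t):
            (~p | ~r): β-rule — branch into ~p  //  ~r.
              branch 2.1.1.1 (add ~p):
                × closes — contains both p and ~p.
              branch 2.1.1.2 (add ~r):
                × closes — contains both r and ~r.
          branch 2.1.2 (add ~p):
            × closes — contains both p and ~p.
      branch 2.2 (add ~(((p -> ~p) | r) & r)):
        (~t -> ~p): β-rule — branch into ~~t  //  ~p.
          branch 2.2.1 (add ~~t):
            (~p | ~r): β-rule — branch into ~p  //  ~r.
              branch 2.2.1.1 (add ~p):
                ((p -> ~p) | r): β-rule — branch into (p -> ~p)  //  r.
                  branch 2.2.1.1.1 (add (p -> ~p)):
                    ~(((p -> ~p) | r) & r): β-rule — branch into ~((p -> ~p) | r)  //  ~r.
                      branch 2.2.1.1.1.1 (add ~((p -> ~p) | r)):
                        ~((p -> ~p) | r): α-rule — add ~(p -> ~p), ~r.
                        × closes — contains both r and ~r.
                      branch 2.2.1.1.1.2 (add ~r):
                        × closes — contains both r and ~r.
                  branch 2.2.1.1.2 (add r):
                    ~(((p -> ~p) | r) & r): β-rule — branch into ~((p -> ~p) | r)  //  ~r.
                      branch 2.2.1.1.2.1 (add ~((p -> ~p) | r)):
                        ~((p -> ~p) | r): α-rule — add ~(p -> ~p), ~r.
                        × closes — contains both r and ~r.
                      branch 2.2.1.1.2.2 (add ~r):
                        × closes — contains both r and ~r.
              branch 2.2.1.2 (add ~r):
                × closes — contains both r and ~r.
          branch 2.2.2 (add ~p):
            (~p | ~r): β-rule — branch into ~p  //  ~r.
              branch 2.2.2.1 (add ~p):
                ((p -> ~p) | r): β-rule — branch into (p -> ~p)  //  r.
                  branch 2.2.2.1.1 (add (p -> ~p)):
                    ~(((p -> ~p) | r) & r): β-rule — branch into ~((p -> ~p) | r)  //  ~r.
                      branch 2.2.2.1.1.1 (add ~((p -> ~p) | r)):
                        ~((p -> ~p) | r): α-rule — add ~(p -> ~p), ~r.
                        × closes — contains both r and ~r.
                      branch 2.2.2.1.1.2 (add ~r):
                        × closes — contains both r and ~r.
                  branch 2.2.2.1.2 (add r):
                    ~(((p -> ~p) | r) & r): β-rule — branch into ~((p -> ~p) | r)  //  ~r.
                      branch 2.2.2.1.2.1 (add ~((p -> ~p) | r)):
                        ~((p -> ~p) | r): α-rule — add ~(p -> ~p), ~r.
                        × closes — contains both r and ~r.
                      branch 2.2.2.1.2.2 (add ~r):
                        × closes — contains both r and ~r.
              branch 2.2.2.2 (add ~r):
                × closes — contains both r and ~r.
All 20 branches close.
Every branch closed, so the negation is unsatisfiable and the formula is valid.

Valid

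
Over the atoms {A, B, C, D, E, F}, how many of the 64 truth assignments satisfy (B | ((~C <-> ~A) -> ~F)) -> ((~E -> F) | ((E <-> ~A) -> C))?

Initial set: {T ((B | ((~C <-> ~A) -> ~F)) -> ((~E -> F) | ((E <-> ~A) -> C)))}.
T ((B | ((~C <-> ~A) -> ~F)) -> ((~E -> F) | ((E <-> ~A) -> C))): β-rule — branch into F (B | ((~C <-> ~A) -> ~F))  //  T ((~E -> F) | ((E <-> ~A) -> C)).
  branch 1 (add F (B | ((~C <-> ~A) -> ~F))):
    F (B | ((~C <-> ~A) -> ~F)): α-rule — add F B, F ((~C <-> ~A) -> ~F).
    F ((~C <-> ~A) -> ~F): α-rule — add T (~C <-> ~A), F ~F.
    T (~C <-> ~A): β-rule — branch into T ~C, T ~A  //  F ~C, F ~A.
      branch 1.1 (add T ~C, T ~A):
        ○ open, literals {A=0, B=0, C=0, F=1}.
      branch 1.2 (add F ~C, F ~A):
        ○ open, literals {A=1, B=0, C=1, F=1}.
  branch 2 (add T ((~E -> F) | ((E <-> ~A) -> C))):
    T ((~E -> F) | ((E <-> ~A) -> C)): β-rule — branch into T (~E -> F)  //  T ((E <-> ~A) -> C).
      branch 2.1 (add T (~E -> F)):
        T (~E -> F): β-rule — branch into F ~E  //  T F.
          branch 2.1.1 (add F ~E):
            ○ open, literals {E=1}.
          branch 2.1.2 (add T F):
            ○ open, literals {F=1}.
      branch 2.2 (add T ((E <-> ~A) -> C)):
        T ((E <-> ~A) -> C): β-rule — branch into F (E <-> ~A)  //  T C.
          branch 2.2.1 (add F (E <-> ~A)):
            F (E <-> ~A): β-rule — branch into T E, F ~A  //  F E, T ~A.
              branch 2.2.1.1 (add T E, F ~A):
                ○ open, literals {A=1, E=1}.
              branch 2.2.1.2 (add F E, T ~A):
                ○ open, literals {A=0, E=0}.
          branch 2.2.2 (add T C):
            ○ open, literals {C=1}.
0 branches closed, 7 open.
Each open branch fixes some atoms; the unmentioned ones are free. Counting distinct full assignments: branch {A=0, B=0, C=0, F=1} (D, E) contributes 4 new; branch {A=1, B=0, C=1, F=1} (D, E) contributes 4 new; branch {E=1} (A, B, C, D, F) contributes 28 new; branch {F=1} (A, B, C, D, E) contributes 12 new; branch {A=1, E=1} (B, C, D, F) contributes 0 new; branch {A=0, E=0} (B, C, D, F) contributes 8 new; branch {C=1} (A, B, D, E, F) contributes 4 new. Total: 60.

60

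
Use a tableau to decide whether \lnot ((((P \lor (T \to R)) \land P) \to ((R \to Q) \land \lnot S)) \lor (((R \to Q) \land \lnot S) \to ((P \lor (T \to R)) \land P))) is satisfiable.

Initial set: {\lnot ((((P \lor (T \to R)) \land P) \to ((R \to Q) \land \lnot S)) \lor (((R \to Q) \land \lnot S) \to ((P \lor (T \to R)) \land P)))}.
\lnot ((((P \lor (T \to R)) \land P) \to ((R \to Q) \land \lnot S)) \lor (((R \to Q) \land \lnot S) \to ((P \lor (T \to R)) \land P))): α-rule — add \lnot (((P \lor (T \to R)) \land P) \to ((R \to Q) \land \lnot S)), \lnot (((R \to Q) \land \lnot S) \to ((P \lor (T \to R)) \land P)).
\lnot (((P \lor (T \to R)) \land P) \to ((R \to Q) \land \lnot S)): α-rule — add ((P \lor (T \to R)) \land P), \lnot ((R \to Q) \land \lnot S).
\lnot (((R \to Q) \land \lnot S) \to ((P \lor (T \to R)) \land P)): α-rule — add ((R \to Q) \land \lnot S), \lnot ((P \lor (T \to R)) \land P).
((P \lor (T \to R)) \land P): α-rule — add (P \lor (T \to R)), P.
((R \to Q) \land \lnot S): α-rule — add (R \to Q), \lnot S.
\lnot ((R \to Q) \land \lnot S): β-rule — branch into \lnot (R \to Q)  //  \lnot \lnot S.
  branch 1 (add \lnot (R \to Q)):
    \lnot (R \to Q): α-rule — add R, \lnot Q.
    \lnot ((P \lor (T \to R)) \land P): β-rule — branch into \lnot (P \lor (T \to R))  //  \lnot P.
      branch 1.1 (add \lnot (P \lor (T \to R))):
        \lnot (P \lor (T \to R)): α-rule — add \lnot P, \lnot (T \to R).
        × closes — contains both P and \lnot P.
      branch 1.2 (add \lnot P):
        × closes — contains both P and \lnot P.
  branch 2 (add \lnot \lnot S):
    × closes — contains both S and \lnot S.
All 3 branches close.
Every branch closed; the formula is unsatisfiable.

Unsatisfiable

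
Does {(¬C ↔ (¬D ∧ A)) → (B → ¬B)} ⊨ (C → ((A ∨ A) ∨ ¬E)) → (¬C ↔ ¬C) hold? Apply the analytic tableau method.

Initial set: {((¬C ↔ (¬D ∧ A)) → (B → ¬B)); ¬((C → ((A ∨ A) ∨ ¬E)) → (¬C ↔ ¬C))}.
¬((C → ((A ∨ A) ∨ ¬E)) → (¬C ↔ ¬C)): α-rule — add (C → ((A ∨ A) ∨ ¬E)), ¬(¬C ↔ ¬C).
((¬C ↔ (¬D ∧ A)) → (B → ¬B)): β-rule — branch into ¬(¬C ↔ (¬D ∧ A))  //  (B → ¬B).
  branch 1 (add ¬(¬C ↔ (¬D ∧ A))):
    (C → ((A ∨ A) ∨ ¬E)): β-rule — branch into ¬C  //  ((A ∨ A) ∨ ¬E).
      branch 1.1 (add ¬C):
        ¬(¬C ↔ ¬C): β-rule — branch into ¬C, ¬¬C  //  ¬¬C, ¬C.
          branch 1.1.1 (add ¬C, ¬¬C):
            × closes — contains both C and ¬C.
          branch 1.1.2 (add ¬¬C, ¬C):
            × closes — contains both C and ¬C.
      branch 1.2 (add ((A ∨ A) ∨ ¬E)):
        ¬(¬C ↔ ¬C): β-rule — branch into ¬C, ¬¬C  //  ¬¬C, ¬C.
          branch 1.2.1 (add ¬C, ¬¬C):
            × closes — contains both C and ¬C.
          branch 1.2.2 (add ¬¬C, ¬C):
            × closes — contains both C and ¬C.
  branch 2 (add (B → ¬B)):
    (C → ((A ∨ A) ∨ ¬E)): β-rule — branch into ¬C  //  ((A ∨ A) ∨ ¬E).
      branch 2.1 (add ¬C):
        ¬(¬C ↔ ¬C): β-rule — branch into ¬C, ¬¬C  //  ¬¬C, ¬C.
          branch 2.1.1 (add ¬C, ¬¬C):
            × closes — contains both C and ¬C.
          branch 2.1.2 (add ¬¬C, ¬C):
            × closes — contains both C and ¬C.
      branch 2.2 (add ((A ∨ A) ∨ ¬E)):
        ¬(¬C ↔ ¬C): β-rule — branch into ¬C, ¬¬C  //  ¬¬C, ¬C.
          branch 2.2.1 (add ¬C, ¬¬C):
            × closes — contains both C and ¬C.
          branch 2.2.2 (add ¬¬C, ¬C):
            × closes — contains both C and ¬C.
All 8 branches close.
Every branch closed, so the premises entail the conclusion.

Yes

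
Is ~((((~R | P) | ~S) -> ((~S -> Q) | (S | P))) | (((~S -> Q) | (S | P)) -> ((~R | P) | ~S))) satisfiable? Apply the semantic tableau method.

Unsatisfiable

Initial set: {~((((~R | P) | ~S) -> ((~S -> Q) | (S | P))) | (((~S -> Q) | (S | P)) -> ((~R | P) | ~S)))}.
~((((~R | P) | ~S) -> ((~S -> Q) | (S | P))) | (((~S -> Q) | (S | P)) -> ((~R | P) | ~S))): α-rule — add ~(((~R | P) | ~S) -> ((~S -> Q) | (S | P))), ~(((~S -> Q) | (S | P)) -> ((~R | P) | ~S)).
~(((~R | P) | ~S) -> ((~S -> Q) | (S | P))): α-rule — add ((~R | P) | ~S), ~((~S -> Q) | (S | P)).
~(((~S -> Q) | (S | P)) -> ((~R | P) | ~S)): α-rule — add ((~S -> Q) | (S | P)), ~((~R | P) | ~S).
~((~S -> Q) | (S | P)): α-rule — add ~(~S -> Q), ~(S | P).
~((~R | P) | ~S): α-rule — add ~(~R | P), ~~S.
~(~S -> Q): α-rule — add ~S, ~Q.
× closes — contains both S and ~S.
All 1 branch closes.
Every branch closed; the formula is unsatisfiable.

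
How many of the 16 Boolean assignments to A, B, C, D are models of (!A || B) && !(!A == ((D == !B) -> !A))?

Initial set: {((!A || B) && !(!A == ((D == !B) -> !A)))}.
((!A || B) && !(!A == ((D == !B) -> !A))): α-rule — add (!A || B), !(!A == ((D == !B) -> !A)).
(!A || B): β-rule — branch into !A  //  B.
  branch 1 (add !A):
    !(!A == ((D == !B) -> !A)): β-rule — branch into !A, !((D == !B) -> !A)  //  !!A, ((D == !B) -> !A).
      branch 1.1 (add !A, !((D == !B) -> !A)):
        !((D == !B) -> !A): α-rule — add (D == !B), !!A.
        × closes — contains both A and !A.
      branch 1.2 (add !!A, ((D == !B) -> !A)):
        × closes — contains both A and !A.
  branch 2 (add B):
    !(!A == ((D == !B) -> !A)): β-rule — branch into !A, !((D == !B) -> !A)  //  !!A, ((D == !B) -> !A).
      branch 2.1 (add !A, !((D == !B) -> !A)):
        !((D == !B) -> !A): α-rule — add (D == !B), !!A.
        × closes — contains both A and !A.
      branch 2.2 (add !!A, ((D == !B) -> !A)):
        ((D == !B) -> !A): β-rule — branch into !(D == !B)  //  !A.
          branch 2.2.1 (add !(D == !B)):
            !(D == !B): β-rule — branch into D, !!B  //  !D, !B.
              branch 2.2.1.1 (add D, !!B):
                ○ open, literals {A=1, B=1, D=1}.
              branch 2.2.1.2 (add !D, !B):
                × closes — contains both B and !B.
          branch 2.2.2 (add !A):
            × closes — contains both A and !A.
5 branches closed, 1 open.
Each open branch fixes some atoms; the unmentioned ones are free. Counting distinct full assignments: branch {A=1, B=1, D=1} (C) contributes 2 new. Total: 2.

2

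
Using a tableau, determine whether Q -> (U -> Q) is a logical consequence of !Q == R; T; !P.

Yes

Initial set: {(!Q == R); T; !P; !(Q -> (U -> Q))}.
!(Q -> (U -> Q)): α-rule — add Q, !(U -> Q).
!(U -> Q): α-rule — add U, !Q.
× closes — contains both Q and !Q.
All 1 branch closes.
Every branch closed, so the premises entail the conclusion.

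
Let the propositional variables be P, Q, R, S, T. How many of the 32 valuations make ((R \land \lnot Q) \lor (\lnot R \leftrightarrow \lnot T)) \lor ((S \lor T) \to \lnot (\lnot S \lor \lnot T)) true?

Initial set: {(((R \land \lnot Q) \lor (\lnot R \leftrightarrow \lnot T)) \lor ((S \lor T) \to \lnot (\lnot S \lor \lnot T)))}.
(((R \land \lnot Q) \lor (\lnot R \leftrightarrow \lnot T)) \lor ((S \lor T) \to \lnot (\lnot S \lor \lnot T))): β-rule — branch into ((R \land \lnot Q) \lor (\lnot R \leftrightarrow \lnot T))  //  ((S \lor T) \to \lnot (\lnot S \lor \lnot T)).
  branch 1 (add ((R \land \lnot Q) \lor (\lnot R \leftrightarrow \lnot T))):
    ((R \land \lnot Q) \lor (\lnot R \leftrightarrow \lnot T)): β-rule — branch into (R \land \lnot Q)  //  (\lnot R \leftrightarrow \lnot T).
      branch 1.1 (add (R \land \lnot Q)):
        (R \land \lnot Q): α-rule — add R, \lnot Q.
        ○ open, literals {Q=F, R=T}.
      branch 1.2 (add (\lnot R \leftrightarrow \lnot T)):
        (\lnot R \leftrightarrow \lnot T): β-rule — branch into \lnot R, \lnot T  //  \lnot \lnot R, \lnot \lnot T.
          branch 1.2.1 (add \lnot R, \lnot T):
            ○ open, literals {R=F, T=F}.
          branch 1.2.2 (add \lnot \lnot R, \lnot \lnot T):
            ○ open, literals {R=T, T=T}.
  branch 2 (add ((S \lor T) \to \lnot (\lnot S \lor \lnot T))):
    ((S \lor T) \to \lnot (\lnot S \lor \lnot T)): β-rule — branch into \lnot (S \lor T)  //  \lnot (\lnot S \lor \lnot T).
      branch 2.1 (add \lnot (S \lor T)):
        \lnot (S \lor T): α-rule — add \lnot S, \lnot T.
        ○ open, literals {S=F, T=F}.
      branch 2.2 (add \lnot (\lnot S \lor \lnot T)):
        \lnot (\lnot S \lor \lnot T): α-rule — add \lnot \lnot S, \lnot \lnot T.
        ○ open, literals {S=T, T=T}.
0 branches closed, 5 open.
Each open branch fixes some atoms; the unmentioned ones are free. Counting distinct full assignments: branch {Q=F, R=T} (P, S, T) contributes 8 new; branch {R=F, T=F} (P, Q, S) contributes 8 new; branch {R=T, T=T} (P, Q, S) contributes 4 new; branch {S=F, T=F} (P, Q, R) contributes 2 new; branch {S=T, T=T} (P, Q, R) contributes 4 new. Total: 26.

26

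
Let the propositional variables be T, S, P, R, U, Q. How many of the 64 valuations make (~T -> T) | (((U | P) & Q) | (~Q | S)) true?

Initial set: {((~T -> T) | (((U | P) & Q) | (~Q | S)))}.
((~T -> T) | (((U | P) & Q) | (~Q | S))): β-rule — branch into (~T -> T)  //  (((U | P) & Q) | (~Q | S)).
  branch 1 (add (~T -> T)):
    (~T -> T): β-rule — branch into ~~T  //  T.
      branch 1.1 (add ~~T):
        ○ open, literals {T=1}.
      branch 1.2 (add T):
        ○ open, literals {T=1}.
  branch 2 (add (((U | P) & Q) | (~Q | S))):
    (((U | P) & Q) | (~Q | S)): β-rule — branch into ((U | P) & Q)  //  (~Q | S).
      branch 2.1 (add ((U | P) & Q)):
        ((U | P) & Q): α-rule — add (U | P), Q.
        (U | P): β-rule — branch into U  //  P.
          branch 2.1.1 (add U):
            ○ open, literals {Q=1, U=1}.
          branch 2.1.2 (add P):
            ○ open, literals {P=1, Q=1}.
      branch 2.2 (add (~Q | S)):
        (~Q | S): β-rule — branch into ~Q  //  S.
          branch 2.2.1 (add ~Q):
            ○ open, literals {Q=0}.
          branch 2.2.2 (add S):
            ○ open, literals {S=1}.
0 branches closed, 6 open.
Each open branch fixes some atoms; the unmentioned ones are free. Counting distinct full assignments: branch {T=1} (S, P, R, U, Q) contributes 32 new; branch {T=1} (S, P, R, U, Q) contributes 0 new; branch {Q=1, U=1} (T, S, P, R) contributes 8 new; branch {P=1, Q=1} (T, S, R, U) contributes 4 new; branch {Q=0} (T, S, P, R, U) contributes 16 new; branch {S=1} (T, P, R, U, Q) contributes 2 new. Total: 62.

62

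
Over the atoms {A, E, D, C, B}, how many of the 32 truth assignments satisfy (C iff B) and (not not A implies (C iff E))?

Initial set: {T ((C iff B) and (not not A implies (C iff E)))}.
T ((C iff B) and (not not A implies (C iff E))): α-rule — add T (C iff B), T (not not A implies (C iff E)).
T (C iff B): β-rule — branch into T C, T B  //  F C, F B.
  branch 1 (add T C, T B):
    T (not not A implies (C iff E)): β-rule — branch into F not not A  //  T (C iff E).
      branch 1.1 (add F not not A):
        F not not A: drop double negation, giving F A.
        ○ open, literals {A=F, B=T, C=T}.
      branch 1.2 (add T (C iff E)):
        T (C iff E): β-rule — branch into T C, T E  //  F C, F E.
          branch 1.2.1 (add T C, T E):
            ○ open, literals {B=T, C=T, E=T}.
          branch 1.2.2 (add F C, F E):
            × closes — contains both C and not C.
  branch 2 (add F C, F B):
    T (not not A implies (C iff E)): β-rule — branch into F not not A  //  T (C iff E).
      branch 2.1 (add F not not A):
        F not not A: drop double negation, giving F A.
        ○ open, literals {A=F, B=F, C=F}.
      branch 2.2 (add T (C iff E)):
        T (C iff E): β-rule — branch into T C, T E  //  F C, F E.
          branch 2.2.1 (add T C, T E):
            × closes — contains both C and not C.
          branch 2.2.2 (add F C, F E):
            ○ open, literals {B=F, C=F, E=F}.
2 branches closed, 4 open.
Each open branch fixes some atoms; the unmentioned ones are free. Counting distinct full assignments: branch {A=F, B=T, C=T} (E, D) contributes 4 new; branch {B=T, C=T, E=T} (A, D) contributes 2 new; branch {A=F, B=F, C=F} (E, D) contributes 4 new; branch {B=F, C=F, E=F} (A, D) contributes 2 new. Total: 12.

12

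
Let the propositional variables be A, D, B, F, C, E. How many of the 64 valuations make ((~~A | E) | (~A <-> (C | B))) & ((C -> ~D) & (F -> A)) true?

34

Initial set: {(((~~A | E) | (~A <-> (C | B))) & ((C -> ~D) & (F -> A)))}.
(((~~A | E) | (~A <-> (C | B))) & ((C -> ~D) & (F -> A))): α-rule — add ((~~A | E) | (~A <-> (C | B))), ((C -> ~D) & (F -> A)).
((C -> ~D) & (F -> A)): α-rule — add (C -> ~D), (F -> A).
((~~A | E) | (~A <-> (C | B))): β-rule — branch into (~~A | E)  //  (~A <-> (C | B)).
  branch 1 (add (~~A | E)):
    (C -> ~D): β-rule — branch into ~C  //  ~D.
      branch 1.1 (add ~C):
        (F -> A): β-rule — branch into ~F  //  A.
          branch 1.1.1 (add ~F):
            (~~A | E): β-rule — branch into ~~A  //  E.
              branch 1.1.1.1 (add ~~A):
                ~~A: drop double negation, giving A.
                ○ open, literals {A=true, C=false, F=false}.
              branch 1.1.1.2 (add E):
                ○ open, literals {C=false, E=true, F=false}.
          branch 1.1.2 (add A):
            (~~A | E): β-rule — branch into ~~A  //  E.
              branch 1.1.2.1 (add ~~A):
                ~~A: drop double negation, giving A.
                ○ open, literals {A=true, C=false}.
              branch 1.1.2.2 (add E):
                ○ open, literals {A=true, C=false, E=true}.
      branch 1.2 (add ~D):
        (F -> A): β-rule — branch into ~F  //  A.
          branch 1.2.1 (add ~F):
            (~~A | E): β-rule — branch into ~~A  //  E.
              branch 1.2.1.1 (add ~~A):
                ~~A: drop double negation, giving A.
                ○ open, literals {A=true, D=false, F=false}.
              branch 1.2.1.2 (add E):
                ○ open, literals {D=false, E=true, F=false}.
          branch 1.2.2 (add A):
            (~~A | E): β-rule — branch into ~~A  //  E.
              branch 1.2.2.1 (add ~~A):
                ~~A: drop double negation, giving A.
                ○ open, literals {A=true, D=false}.
              branch 1.2.2.2 (add E):
                ○ open, literals {A=true, D=false, E=true}.
  branch 2 (add (~A <-> (C | B))):
    (C -> ~D): β-rule — branch into ~C  //  ~D.
      branch 2.1 (add ~C):
        (F -> A): β-rule — branch into ~F  //  A.
          branch 2.1.1 (add ~F):
            (~A <-> (C | B)): β-rule — branch into ~A, (C | B)  //  ~~A, ~(C | B).
              branch 2.1.1.1 (add ~A, (C | B)):
                (C | B): β-rule — branch into C  //  B.
                  branch 2.1.1.1.1 (add C):
                    × closes — contains both C and ~C.
                  branch 2.1.1.1.2 (add B):
                    ○ open, literals {A=false, B=true, C=false, F=false}.
              branch 2.1.1.2 (add ~~A, ~(C | B)):
                ~(C | B): α-rule — add ~C, ~B.
                ○ open, literals {A=true, B=false, C=false, F=false}.
          branch 2.1.2 (add A):
            (~A <-> (C | B)): β-rule — branch into ~A, (C | B)  //  ~~A, ~(C | B).
              branch 2.1.2.1 (add ~A, (C | B)):
                × closes — contains both A and ~A.
              branch 2.1.2.2 (add ~~A, ~(C | B)):
                ~(C | B): α-rule — add ~C, ~B.
                ○ open, literals {A=true, B=false, C=false}.
      branch 2.2 (add ~D):
        (F -> A): β-rule — branch into ~F  //  A.
          branch 2.2.1 (add ~F):
            (~A <-> (C | B)): β-rule — branch into ~A, (C | B)  //  ~~A, ~(C | B).
              branch 2.2.1.1 (add ~A, (C | B)):
                (C | B): β-rule — branch into C  //  B.
                  branch 2.2.1.1.1 (add C):
                    ○ open, literals {A=false, C=true, D=false, F=false}.
                  branch 2.2.1.1.2 (add B):
                    ○ open, literals {A=false, B=true, D=false, F=false}.
              branch 2.2.1.2 (add ~~A, ~(C | B)):
                ~(C | B): α-rule — add ~C, ~B.
                ○ open, literals {A=true, B=false, C=false, D=false, F=false}.
          branch 2.2.2 (add A):
            (~A <-> (C | B)): β-rule — branch into ~A, (C | B)  //  ~~A, ~(C | B).
              branch 2.2.2.1 (add ~A, (C | B)):
                × closes — contains both A and ~A.
              branch 2.2.2.2 (add ~~A, ~(C | B)):
                ~(C | B): α-rule — add ~C, ~B.
                ○ open, literals {A=true, B=false, C=false, D=false}.
3 branches closed, 15 open.
Each open branch fixes some atoms; the unmentioned ones are free. Counting distinct full assignments: branch {A=true, C=false, F=false} (D, B, E) contributes 8 new; branch {C=false, E=true, F=false} (A, D, B) contributes 4 new; branch {A=true, C=false} (D, B, F, E) contributes 8 new; branch {A=true, C=false, E=true} (D, B, F) contributes 0 new; branch {A=true, D=false, F=false} (B, C, E) contributes 4 new; branch {D=false, E=true, F=false} (A, B, C) contributes 2 new; branch {A=true, D=false} (B, F, C, E) contributes 4 new; branch {A=true, D=false, E=true} (B, F, C) contributes 0 new; branch {A=false, B=true, C=false, F=false} (D, E) contributes 2 new; branch {A=true, B=false, C=false, F=false} (D, E) contributes 0 new; branch {A=true, B=false, C=false} (D, F, E) contributes 0 new; branch {A=false, C=true, D=false, F=false} (B, E) contributes 2 new; branch {A=false, B=true, D=false, F=false} (C, E) contributes 0 new; branch {A=true, B=false, C=false, D=false, F=false} (E) contributes 0 new; branch {A=true, B=false, C=false, D=false} (F, E) contributes 0 new. Total: 34.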